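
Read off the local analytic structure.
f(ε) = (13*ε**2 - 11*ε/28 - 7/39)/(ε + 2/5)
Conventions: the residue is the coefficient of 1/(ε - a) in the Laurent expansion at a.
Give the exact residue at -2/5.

The residue is 28087/13650.

At the order-1 pole -2/5 set g(ε) = (ε - (-2/5))*f(ε) = 13*ε**2 - 11*ε/28 - 7/39.
Simple pole: residue = g(a) at a = -2/5, which is 28087/13650.


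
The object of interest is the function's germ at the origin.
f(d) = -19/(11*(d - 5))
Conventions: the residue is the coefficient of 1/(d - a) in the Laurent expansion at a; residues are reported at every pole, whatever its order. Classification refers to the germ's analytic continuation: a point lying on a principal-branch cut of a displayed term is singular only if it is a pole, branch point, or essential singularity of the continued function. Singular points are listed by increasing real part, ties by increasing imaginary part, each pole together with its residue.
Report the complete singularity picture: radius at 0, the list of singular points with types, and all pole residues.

Radius of convergence at 0: 5.
At 5: a pole of order 1; residue -19/11.

Denominator factor (d - 5): pole of order 1 at 5, modulus 5.
The radius of convergence is the smallest modulus among the singular points: 5.
At the order-1 pole 5 set g(d) = (d - (5))*f(d) = -19/11.
Simple pole: residue = g(a) at a = 5, which is -19/11.


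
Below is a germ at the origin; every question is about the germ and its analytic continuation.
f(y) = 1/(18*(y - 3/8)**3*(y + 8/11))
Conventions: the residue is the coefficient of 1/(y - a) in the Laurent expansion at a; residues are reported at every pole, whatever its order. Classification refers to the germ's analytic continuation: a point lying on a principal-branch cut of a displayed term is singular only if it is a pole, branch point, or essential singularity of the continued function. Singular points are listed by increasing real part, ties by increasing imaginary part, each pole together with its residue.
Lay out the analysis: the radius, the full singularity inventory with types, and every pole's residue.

Radius of convergence at 0: 3/8.
At -8/11: a pole of order 1; residue -340736/8214057.
At 3/8: a pole of order 3; residue 340736/8214057.

Denominator factor (y - 3/8)^3: pole of order 3 at 3/8, modulus 3/8.
Denominator factor (y + 8/11): pole of order 1 at -8/11, modulus 8/11.
The radius of convergence is the smallest modulus among the singular points: 3/8.
At the order-1 pole -8/11 set g(y) = (y - (-8/11))*f(y) = 1/(18*(y - 3/8)**3).
Simple pole: residue = g(a) at a = -8/11, which is -340736/8214057.
At the order-3 pole 3/8 set g(y) = (y - (3/8))^3*f(y) = 1/(18*(y + 8/11)).
Order-3 pole: residue = g''(a)/2; g''(3/8) = 681472/8214057, so the residue is 340736/8214057.
List the singular points by increasing real part (a conjugate pair: the negative imaginary part first).


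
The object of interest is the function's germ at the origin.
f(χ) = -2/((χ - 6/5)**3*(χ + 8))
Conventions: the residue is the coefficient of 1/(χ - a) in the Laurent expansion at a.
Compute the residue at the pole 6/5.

The residue is -125/48668.

At the order-3 pole 6/5 set g(χ) = (χ - (6/5))^3*f(χ) = -2/(χ + 8).
Order-3 pole: residue = g''(a)/2; g''(6/5) = -125/24334, so the residue is -125/48668.


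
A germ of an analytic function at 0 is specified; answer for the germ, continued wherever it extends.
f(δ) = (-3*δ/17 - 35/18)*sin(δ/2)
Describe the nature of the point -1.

There is no denominator, hence no pole anywhere.
The factor sin(δ/2) is entire.
So the germ continues analytically to -1.

The point is a regular point.


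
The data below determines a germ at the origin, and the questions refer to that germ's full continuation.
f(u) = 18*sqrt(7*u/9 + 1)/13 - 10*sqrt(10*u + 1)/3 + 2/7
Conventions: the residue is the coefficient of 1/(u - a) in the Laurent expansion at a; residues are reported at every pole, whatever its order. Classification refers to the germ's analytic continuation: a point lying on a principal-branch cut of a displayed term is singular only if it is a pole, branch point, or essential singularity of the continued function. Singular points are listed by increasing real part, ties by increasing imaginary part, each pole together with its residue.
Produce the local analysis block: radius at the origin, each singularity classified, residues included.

Branch term (18/13)*sqrt(1 - u/(-9/7)): its argument vanishes at u = -9/7, a square-root branch point, modulus 9/7.
Branch term (-10/3)*sqrt(1 - u/(-1/10)): its argument vanishes at u = -1/10, a square-root branch point, modulus 1/10.
The radius of convergence is the smallest modulus among the singular points: 1/10.
List the singular points by increasing real part (a conjugate pair: the negative imaginary part first).

Radius of convergence at 0: 1/10.
At -9/7: an algebraic (square-root) branch point.
At -1/10: an algebraic (square-root) branch point.


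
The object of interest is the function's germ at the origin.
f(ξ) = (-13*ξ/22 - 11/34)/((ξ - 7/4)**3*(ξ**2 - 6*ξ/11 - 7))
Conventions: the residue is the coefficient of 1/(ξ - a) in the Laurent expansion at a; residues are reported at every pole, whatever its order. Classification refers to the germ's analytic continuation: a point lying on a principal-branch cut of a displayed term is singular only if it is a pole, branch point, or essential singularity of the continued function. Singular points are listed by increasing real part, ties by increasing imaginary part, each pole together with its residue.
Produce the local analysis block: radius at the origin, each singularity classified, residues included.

Radius of convergence at 0: 7/4.
At 3/11 - (2/11)*sqrt(214): a pole of order 1; residue -46397648/401878351 + (347852648/43000983557)*sqrt(214).
At 7/4: a pole of order 3; residue 92795296/401878351.
At 3/11 + (2/11)*sqrt(214): a pole of order 1; residue -46397648/401878351 - (347852648/43000983557)*sqrt(214).


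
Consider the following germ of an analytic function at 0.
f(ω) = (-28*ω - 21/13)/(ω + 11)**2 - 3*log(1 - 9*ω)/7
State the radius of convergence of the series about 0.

The radius of convergence is 1/9.

Denominator factor (ω + 11)^2: pole of order 2 at -11, modulus 11.
Branch term (-3/7)*log(1 - ω/(1/9)): its argument vanishes at ω = 1/9, a logarithmic branch point, modulus 1/9.
The radius of convergence is the smallest modulus among the singular points: 1/9.


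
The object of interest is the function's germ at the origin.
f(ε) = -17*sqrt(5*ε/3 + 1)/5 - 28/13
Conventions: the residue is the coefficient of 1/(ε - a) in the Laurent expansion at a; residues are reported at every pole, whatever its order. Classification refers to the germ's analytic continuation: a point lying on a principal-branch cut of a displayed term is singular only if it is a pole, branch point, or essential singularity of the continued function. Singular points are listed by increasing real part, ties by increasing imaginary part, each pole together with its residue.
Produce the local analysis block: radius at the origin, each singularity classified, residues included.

Radius of convergence at 0: 3/5.
At -3/5: an algebraic (square-root) branch point.

Branch term (-17/5)*sqrt(1 - ε/(-3/5)): its argument vanishes at ε = -3/5, a square-root branch point, modulus 3/5.
The radius of convergence is the smallest modulus among the singular points: 3/5.


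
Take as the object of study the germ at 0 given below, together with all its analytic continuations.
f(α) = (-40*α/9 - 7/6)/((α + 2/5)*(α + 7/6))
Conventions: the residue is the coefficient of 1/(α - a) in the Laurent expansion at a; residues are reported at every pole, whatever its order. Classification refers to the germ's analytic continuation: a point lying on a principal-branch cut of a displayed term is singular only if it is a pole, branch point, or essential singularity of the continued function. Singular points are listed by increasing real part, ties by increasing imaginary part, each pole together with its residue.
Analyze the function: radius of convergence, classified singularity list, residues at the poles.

Denominator factor (α + 2/5): pole of order 1 at -2/5, modulus 2/5.
Denominator factor (α + 7/6): pole of order 1 at -7/6, modulus 7/6.
The radius of convergence is the smallest modulus among the singular points: 2/5.
At the order-1 pole -7/6 set g(α) = (α - (-7/6))*f(α) = (-40*α/9 - 7/6)/(α + 2/5).
Simple pole: residue = g(a) at a = -7/6, which is -1085/207.
At the order-1 pole -2/5 set g(α) = (α - (-2/5))*f(α) = (-40*α/9 - 7/6)/(α + 7/6).
Simple pole: residue = g(a) at a = -2/5, which is 55/69.
List the singular points by increasing real part (a conjugate pair: the negative imaginary part first).

Radius of convergence at 0: 2/5.
At -7/6: a pole of order 1; residue -1085/207.
At -2/5: a pole of order 1; residue 55/69.


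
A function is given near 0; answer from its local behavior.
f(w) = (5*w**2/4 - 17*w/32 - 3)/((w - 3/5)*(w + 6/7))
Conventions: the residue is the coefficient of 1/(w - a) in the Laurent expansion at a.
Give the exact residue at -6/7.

At the order-1 pole -6/7 set g(w) = (w - (-6/7))*f(w) = (5*w**2/4 - 17*w/32 - 3)/(w - 3/5).
Simple pole: residue = g(a) at a = -6/7, which is 125/112.

The residue is 125/112.


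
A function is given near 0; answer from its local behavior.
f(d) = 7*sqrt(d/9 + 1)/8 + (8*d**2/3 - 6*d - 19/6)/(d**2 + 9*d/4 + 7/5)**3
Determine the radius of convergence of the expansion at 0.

Denominator factor (d**2 + 9*d/4 + 7/5)^3: discriminant -43/80, complex-conjugate roots (-9/8) + ((1/40)*sqrt(215))*i and (-9/8) - ((1/40)*sqrt(215))*i; poles of order 3, moduli (1/5)*sqrt(35) and (1/5)*sqrt(35).
Branch term (7/8)*sqrt(1 - d/(-9)): its argument vanishes at d = -9, a square-root branch point, modulus 9.
The radius of convergence is the smallest modulus among the singular points: (1/5)*sqrt(35).

The radius of convergence is (1/5)*sqrt(35).


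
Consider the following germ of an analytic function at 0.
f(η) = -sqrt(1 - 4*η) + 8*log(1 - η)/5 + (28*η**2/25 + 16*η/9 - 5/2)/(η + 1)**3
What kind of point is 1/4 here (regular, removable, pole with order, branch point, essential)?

The point is an algebraic (square-root) branch point.

The term (-1)*sqrt(1 - η/(1/4)) has argument 1 - 1/4/(1/4) = 0 at 1/4: a square-root (algebraic, two-sheeted) branch point; the remaining terms are analytic or single-valued there.


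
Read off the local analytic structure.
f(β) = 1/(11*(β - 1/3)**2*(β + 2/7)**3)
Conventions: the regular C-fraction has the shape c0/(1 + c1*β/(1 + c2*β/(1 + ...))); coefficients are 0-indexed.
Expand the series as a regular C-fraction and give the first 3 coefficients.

Taylor coefficients (expand at 0): a_0 = 3087/88, a_1 = -27783/176, a_2 = 231525/176.
c0 = a_0 = 3087/88. Peel one level at a time: if S = 1 + c*β/S' with S'(0) = 1, then c is the β-coefficient of S and S' = c*β/(S - 1).
S_1 = c0/f = 1 + (9/2)*β + (-69/4)*β^2 + ...; c1 = 9/2.
S_2 = c1*β/(S_1 - 1) = 1 + (23/6)*β + ...; c2 = 23/6.

The regular C-fraction coefficients are [3087/88, 9/2, 23/6].


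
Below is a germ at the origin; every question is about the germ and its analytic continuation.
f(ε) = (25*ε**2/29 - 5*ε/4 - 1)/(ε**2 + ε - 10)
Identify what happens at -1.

The point is a regular point.

Denominator factors: ε**2 + ε - 10 = -10 at ε = -1 — none vanishes.
So the germ continues analytically to -1.


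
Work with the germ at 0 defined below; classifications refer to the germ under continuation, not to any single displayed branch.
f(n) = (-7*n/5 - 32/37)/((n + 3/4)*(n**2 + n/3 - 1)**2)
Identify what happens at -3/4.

The denominator factor n + 3/4 vanishes at -3/4 and appears to the power 1; the numerator there equals 137/740, nonzero, and no other factor vanishes.
Hence a pole whose order is the multiplicity, 1.

The point is a pole of order 1.


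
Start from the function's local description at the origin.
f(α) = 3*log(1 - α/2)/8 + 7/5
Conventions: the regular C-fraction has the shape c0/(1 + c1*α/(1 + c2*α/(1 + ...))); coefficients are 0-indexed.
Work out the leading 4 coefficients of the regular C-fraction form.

The regular C-fraction coefficients are [7/5, 15/112, -43/112, -7/129].

Taylor coefficients (expand at 0): a_0 = 7/5, a_1 = -3/16, a_2 = -3/64, a_3 = -1/64.
c0 = a_0 = 7/5. Peel one level at a time: if S = 1 + c*α/S' with S'(0) = 1, then c is the α-coefficient of S and S' = c*α/(S - 1).
S_1 = c0/f = 1 + (15/112)*α + (645/12544)*α^2 + ...; c1 = 15/112.
S_2 = c1*α/(S_1 - 1) = 1 + (-43/112)*α + (-1/48)*α^2 + ...; c2 = -43/112.
S_3 = c2*α/(S_2 - 1) = 1 + (-7/129)*α + ...; c3 = -7/129.


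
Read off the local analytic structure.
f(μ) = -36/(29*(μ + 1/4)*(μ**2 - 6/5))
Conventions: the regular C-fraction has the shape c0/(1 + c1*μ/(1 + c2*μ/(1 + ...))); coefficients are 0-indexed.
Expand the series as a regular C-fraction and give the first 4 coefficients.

Taylor coefficients (expand at 0): a_0 = 120/29, a_1 = -480/29, a_2 = 2020/29, a_3 = -8080/29.
c0 = a_0 = 120/29. Peel one level at a time: if S = 1 + c*μ/S' with S'(0) = 1, then c is the μ-coefficient of S and S' = c*μ/(S - 1).
S_1 = c0/f = 1 + (4)*μ + (-5/6)*μ^2 + ...; c1 = 4.
S_2 = c1*μ/(S_1 - 1) = 1 + (5/24)*μ + (505/576)*μ^2 + ...; c2 = 5/24.
S_3 = c2*μ/(S_2 - 1) = 1 + (-101/24)*μ + ...; c3 = -101/24.

The regular C-fraction coefficients are [120/29, 4, 5/24, -101/24].


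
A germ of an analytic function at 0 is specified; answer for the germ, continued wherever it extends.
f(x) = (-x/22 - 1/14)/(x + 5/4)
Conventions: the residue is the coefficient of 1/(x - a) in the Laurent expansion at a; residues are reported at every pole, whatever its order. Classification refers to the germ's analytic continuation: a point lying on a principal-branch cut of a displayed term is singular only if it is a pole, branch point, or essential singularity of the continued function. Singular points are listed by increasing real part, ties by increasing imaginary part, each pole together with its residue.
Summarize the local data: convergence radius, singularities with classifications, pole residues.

Denominator factor (x + 5/4): pole of order 1 at -5/4, modulus 5/4.
The radius of convergence is the smallest modulus among the singular points: 5/4.
At the order-1 pole -5/4 set g(x) = (x - (-5/4))*f(x) = -x/22 - 1/14.
Simple pole: residue = g(a) at a = -5/4, which is -9/616.

Radius of convergence at 0: 5/4.
At -5/4: a pole of order 1; residue -9/616.


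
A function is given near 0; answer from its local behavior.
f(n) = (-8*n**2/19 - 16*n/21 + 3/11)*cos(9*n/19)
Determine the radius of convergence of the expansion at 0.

The factor cos(9*n/19) is entire and contributes no finite singular point.
The polynomial part has no poles.
No finite singular points: the Taylor series at 0 converges everywhere.

The radius of convergence is infinite.


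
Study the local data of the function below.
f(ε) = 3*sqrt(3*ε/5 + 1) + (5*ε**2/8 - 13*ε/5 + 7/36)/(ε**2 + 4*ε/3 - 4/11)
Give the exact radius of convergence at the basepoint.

Denominator factor (ε**2 + 4*ε/3 - 4/11): discriminant 320/99, real irrational roots -2/3 + (4/33)*sqrt(55) and -2/3 - (4/33)*sqrt(55); poles of order 1, moduli -2/3 + (4/33)*sqrt(55) and 2/3 + (4/33)*sqrt(55).
Branch term (3)*sqrt(1 - ε/(-5/3)): its argument vanishes at ε = -5/3, a square-root branch point, modulus 5/3.
The radius of convergence is the smallest modulus among the singular points: -2/3 + (4/33)*sqrt(55).

The radius of convergence is -2/3 + (4/33)*sqrt(55).


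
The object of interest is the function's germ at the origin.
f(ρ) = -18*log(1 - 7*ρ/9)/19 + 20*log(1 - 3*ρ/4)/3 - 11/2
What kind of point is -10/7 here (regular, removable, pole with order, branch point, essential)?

The point is a regular point.

There is no denominator, hence no pole anywhere.
Branch term log(1 - ρ/(4/3)): argument at -10/7 is 29/14, nonzero, so -10/7 is not its branch point (a point on a principal cut is still regular for the continued germ).
Branch term log(1 - ρ/(9/7)): argument at -10/7 is 19/9, nonzero, so -10/7 is not its branch point (a point on a principal cut is still regular for the continued germ).
So the germ continues analytically to -10/7.


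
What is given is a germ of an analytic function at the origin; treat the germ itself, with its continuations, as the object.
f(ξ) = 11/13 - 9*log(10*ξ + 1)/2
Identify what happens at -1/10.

The point is a logarithmic branch point.

The term (-9/2)*log(1 - ξ/(-1/10)) has argument 1 - -1/10/(-1/10) = 0 at -1/10: a logarithmic (infinitely-sheeted) branch point; the remaining terms are analytic or single-valued there.


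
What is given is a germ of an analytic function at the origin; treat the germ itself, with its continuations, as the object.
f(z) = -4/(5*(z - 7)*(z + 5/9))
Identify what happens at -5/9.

The point is a pole of order 1.

The denominator factor z + 5/9 vanishes at -5/9 and appears to the power 1; the numerator there equals -4/5, nonzero, and no other factor vanishes.
Hence a pole whose order is the multiplicity, 1.


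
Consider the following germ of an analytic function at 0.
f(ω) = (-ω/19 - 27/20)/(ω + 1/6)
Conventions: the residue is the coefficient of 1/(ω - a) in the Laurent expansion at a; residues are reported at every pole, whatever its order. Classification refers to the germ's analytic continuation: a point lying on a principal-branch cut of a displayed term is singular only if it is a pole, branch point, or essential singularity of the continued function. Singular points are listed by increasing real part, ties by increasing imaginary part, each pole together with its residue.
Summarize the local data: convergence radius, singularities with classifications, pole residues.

Radius of convergence at 0: 1/6.
At -1/6: a pole of order 1; residue -1529/1140.

Denominator factor (ω + 1/6): pole of order 1 at -1/6, modulus 1/6.
The radius of convergence is the smallest modulus among the singular points: 1/6.
At the order-1 pole -1/6 set g(ω) = (ω - (-1/6))*f(ω) = -ω/19 - 27/20.
Simple pole: residue = g(a) at a = -1/6, which is -1529/1140.


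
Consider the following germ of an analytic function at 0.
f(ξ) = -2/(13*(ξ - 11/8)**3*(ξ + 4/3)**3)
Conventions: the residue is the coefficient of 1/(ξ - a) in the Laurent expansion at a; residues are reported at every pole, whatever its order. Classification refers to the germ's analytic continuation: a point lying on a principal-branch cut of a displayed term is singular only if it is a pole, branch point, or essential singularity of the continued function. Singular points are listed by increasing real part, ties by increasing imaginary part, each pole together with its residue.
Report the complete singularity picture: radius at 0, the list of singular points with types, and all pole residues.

Radius of convergence at 0: 4/3.
At -4/3: a pole of order 3; residue 95551488/15083778125.
At 11/8: a pole of order 3; residue -95551488/15083778125.

Denominator factor (ξ + 4/3)^3: pole of order 3 at -4/3, modulus 4/3.
Denominator factor (ξ - 11/8)^3: pole of order 3 at 11/8, modulus 11/8.
The radius of convergence is the smallest modulus among the singular points: 4/3.
At the order-3 pole -4/3 set g(ξ) = (ξ - (-4/3))^3*f(ξ) = -2/(13*(ξ - 11/8)**3).
Order-3 pole: residue = g''(a)/2; g''(-4/3) = 191102976/15083778125, so the residue is 95551488/15083778125.
At the order-3 pole 11/8 set g(ξ) = (ξ - (11/8))^3*f(ξ) = -2/(13*(ξ + 4/3)**3).
Order-3 pole: residue = g''(a)/2; g''(11/8) = -191102976/15083778125, so the residue is -95551488/15083778125.
List the singular points by increasing real part (a conjugate pair: the negative imaginary part first).


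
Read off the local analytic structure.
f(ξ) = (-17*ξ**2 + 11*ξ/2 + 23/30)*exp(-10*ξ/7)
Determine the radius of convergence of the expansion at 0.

The factor exp(-10*ξ/7) is entire and contributes no finite singular point.
The polynomial part has no poles.
No finite singular points: the Taylor series at 0 converges everywhere.

The radius of convergence is infinite.


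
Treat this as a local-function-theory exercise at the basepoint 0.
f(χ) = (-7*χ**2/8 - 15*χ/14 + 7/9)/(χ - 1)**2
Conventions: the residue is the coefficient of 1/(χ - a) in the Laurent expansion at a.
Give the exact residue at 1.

The residue is -79/28.

At the order-2 pole 1 set g(χ) = (χ - (1))^2*f(χ) = -7*χ**2/8 - 15*χ/14 + 7/9.
Order-2 pole: residue = g'(a); g'(1) = -79/28, so the residue is -79/28.


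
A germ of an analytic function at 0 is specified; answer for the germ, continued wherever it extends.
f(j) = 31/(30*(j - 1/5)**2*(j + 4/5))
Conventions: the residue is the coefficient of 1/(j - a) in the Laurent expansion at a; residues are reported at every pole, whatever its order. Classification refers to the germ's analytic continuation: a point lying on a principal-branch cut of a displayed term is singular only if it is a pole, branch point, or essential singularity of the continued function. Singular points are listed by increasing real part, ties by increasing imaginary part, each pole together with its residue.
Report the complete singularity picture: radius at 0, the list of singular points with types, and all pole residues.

Radius of convergence at 0: 1/5.
At -4/5: a pole of order 1; residue 31/30.
At 1/5: a pole of order 2; residue -31/30.

Denominator factor (j - 1/5)^2: pole of order 2 at 1/5, modulus 1/5.
Denominator factor (j + 4/5): pole of order 1 at -4/5, modulus 4/5.
The radius of convergence is the smallest modulus among the singular points: 1/5.
At the order-1 pole -4/5 set g(j) = (j - (-4/5))*f(j) = 31/(30*(j - 1/5)**2).
Simple pole: residue = g(a) at a = -4/5, which is 31/30.
At the order-2 pole 1/5 set g(j) = (j - (1/5))^2*f(j) = 31/(30*(j + 4/5)).
Order-2 pole: residue = g'(a); g'(1/5) = -31/30, so the residue is -31/30.
List the singular points by increasing real part (a conjugate pair: the negative imaginary part first).


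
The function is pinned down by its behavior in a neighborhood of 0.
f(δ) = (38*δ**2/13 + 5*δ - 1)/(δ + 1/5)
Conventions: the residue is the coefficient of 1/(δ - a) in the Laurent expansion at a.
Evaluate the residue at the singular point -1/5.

At the order-1 pole -1/5 set g(δ) = (δ - (-1/5))*f(δ) = 38*δ**2/13 + 5*δ - 1.
Simple pole: residue = g(a) at a = -1/5, which is -612/325.

The residue is -612/325.


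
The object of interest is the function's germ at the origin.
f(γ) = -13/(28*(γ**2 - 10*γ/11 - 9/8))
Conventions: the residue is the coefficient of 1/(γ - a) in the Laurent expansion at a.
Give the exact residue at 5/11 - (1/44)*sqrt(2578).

The residue is (143/36092)*sqrt(2578).

The factor γ**2 - 10*γ/11 - 9/8 splits as (γ - a)(γ - a') with a = 5/11 - (1/44)*sqrt(2578), a' = 5/11 + (1/44)*sqrt(2578). At the order-1 pole a set g(γ) = (γ - a)*f(γ) = [-13/28] / (γ - a').
Simple pole: residue = g(a) at a = 5/11 - (1/44)*sqrt(2578), which is (143/36092)*sqrt(2578).


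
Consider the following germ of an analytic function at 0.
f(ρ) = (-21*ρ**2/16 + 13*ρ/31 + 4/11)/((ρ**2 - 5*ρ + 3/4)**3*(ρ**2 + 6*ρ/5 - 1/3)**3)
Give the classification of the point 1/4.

Denominator factors: ρ**2 + 6*ρ/5 - 1/3 = 7/240 at ρ = 1/4; ρ**2 - 5*ρ + 3/4 = -7/16 at ρ = 1/4 — none vanishes.
So the germ continues analytically to 1/4.

The point is a regular point.


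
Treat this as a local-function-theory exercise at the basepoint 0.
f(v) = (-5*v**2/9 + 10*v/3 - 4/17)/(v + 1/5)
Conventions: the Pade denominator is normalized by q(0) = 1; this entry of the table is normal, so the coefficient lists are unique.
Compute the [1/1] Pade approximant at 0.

The Pade approximant has numerator coefficients [-20/17, 380/23]; denominator coefficients [1, 707/138].

Taylor coefficients needed (expand at 0): a_0 = -20/17, a_1 = 1150/51, a_2 = -17675/153.
Write the denominator as Q(v) = 1 + q1*v. Requiring Q*f - P = O(v^3) with deg P <= 1 kills the coefficients of v^2..v^2 in Q*f:
  v^2: a_2 + q1*a_1 = 0, i.e. -17675/153 + (1150/51)*q1 = 0.
Solving this linear system: q1 = 707/138.
The numerator is Q*f truncated at degree 1: P0 = a_0 = -20/17; P1 = a_1 + q1*a_0 = 380/23.


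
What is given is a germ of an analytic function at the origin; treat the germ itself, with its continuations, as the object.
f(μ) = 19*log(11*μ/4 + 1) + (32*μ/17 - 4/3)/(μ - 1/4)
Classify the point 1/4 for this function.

The point is a pole of order 1.

The denominator factor μ - 1/4 vanishes at 1/4 and appears to the power 1; the numerator there equals -44/51, nonzero, and no other factor vanishes.
The branch terms are analytic at this point.
Hence a pole whose order is the multiplicity, 1.


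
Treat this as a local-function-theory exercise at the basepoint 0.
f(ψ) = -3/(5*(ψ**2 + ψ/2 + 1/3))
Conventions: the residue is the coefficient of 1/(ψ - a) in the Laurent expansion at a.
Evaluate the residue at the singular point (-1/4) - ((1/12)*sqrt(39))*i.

The factor ψ**2 + ψ/2 + 1/3 splits as (ψ - a)(ψ - a') with a = (-1/4) - ((1/12)*sqrt(39))*i, a' = (-1/4) + ((1/12)*sqrt(39))*i. At the order-1 pole a set g(ψ) = (ψ - a)*f(ψ) = [-3/5] / (ψ - a').
Simple pole: residue = g(a) at a = (-1/4) - ((1/12)*sqrt(39))*i, which is -((6/65)*sqrt(39))*i.

The residue is -((6/65)*sqrt(39))*i.


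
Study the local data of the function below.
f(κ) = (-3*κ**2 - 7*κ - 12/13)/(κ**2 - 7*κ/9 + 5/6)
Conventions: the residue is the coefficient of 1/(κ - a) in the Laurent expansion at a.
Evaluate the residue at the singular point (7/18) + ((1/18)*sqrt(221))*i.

The residue is (-14/3) + ((1441/17238)*sqrt(221))*i.

The factor κ**2 - 7*κ/9 + 5/6 splits as (κ - a)(κ - a') with a = (7/18) + ((1/18)*sqrt(221))*i, a' = (7/18) - ((1/18)*sqrt(221))*i. At the order-1 pole a set g(κ) = (κ - a)*f(κ) = [-3*κ**2 - 7*κ - 12/13] / (κ - a').
Simple pole: residue = g(a) at a = (7/18) + ((1/18)*sqrt(221))*i, which is (-14/3) + ((1441/17238)*sqrt(221))*i.


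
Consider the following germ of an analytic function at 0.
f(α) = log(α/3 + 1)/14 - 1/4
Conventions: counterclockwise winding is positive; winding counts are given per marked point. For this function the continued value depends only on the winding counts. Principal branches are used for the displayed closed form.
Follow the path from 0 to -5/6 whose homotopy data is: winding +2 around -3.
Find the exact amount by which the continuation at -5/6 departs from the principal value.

Continued minus principal equals (2/7)*pi*i.

The rational part is single-valued and drops out of the difference; each branch term changes only by its own monodromy.
(1/14)*log(1 - α/(-3)): each positive loop around -3 adds 2*pi*i to the log, so winding +2 contributes (1/14)*(2)*2*pi*i = (2/7)*pi*i.
Summing the contributions at α = -5/6 gives (2/7)*pi*i.


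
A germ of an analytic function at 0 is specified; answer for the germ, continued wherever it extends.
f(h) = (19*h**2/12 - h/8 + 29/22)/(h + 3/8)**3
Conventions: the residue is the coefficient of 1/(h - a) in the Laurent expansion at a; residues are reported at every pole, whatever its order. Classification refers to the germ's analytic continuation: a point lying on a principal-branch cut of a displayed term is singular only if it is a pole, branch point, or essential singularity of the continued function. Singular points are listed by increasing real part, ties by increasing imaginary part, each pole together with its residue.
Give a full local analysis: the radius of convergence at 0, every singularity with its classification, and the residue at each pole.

Radius of convergence at 0: 3/8.
At -3/8: a pole of order 3; residue 19/12.

Denominator factor (h + 3/8)^3: pole of order 3 at -3/8, modulus 3/8.
The radius of convergence is the smallest modulus among the singular points: 3/8.
At the order-3 pole -3/8 set g(h) = (h - (-3/8))^3*f(h) = 19*h**2/12 - h/8 + 29/22.
Order-3 pole: residue = g''(a)/2; g''(-3/8) = 19/6, so the residue is 19/12.


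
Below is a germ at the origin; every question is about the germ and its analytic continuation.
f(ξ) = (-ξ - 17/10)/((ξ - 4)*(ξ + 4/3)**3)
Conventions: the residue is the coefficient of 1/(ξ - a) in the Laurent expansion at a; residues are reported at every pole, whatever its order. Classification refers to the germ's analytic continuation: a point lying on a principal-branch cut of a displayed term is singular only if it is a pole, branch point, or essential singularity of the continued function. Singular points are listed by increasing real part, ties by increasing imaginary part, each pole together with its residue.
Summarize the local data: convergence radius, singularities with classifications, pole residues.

Radius of convergence at 0: 4/3.
At -4/3: a pole of order 3; residue 1539/40960.
At 4: a pole of order 1; residue -1539/40960.

Denominator factor (ξ + 4/3)^3: pole of order 3 at -4/3, modulus 4/3.
Denominator factor (ξ - 4): pole of order 1 at 4, modulus 4.
The radius of convergence is the smallest modulus among the singular points: 4/3.
At the order-3 pole -4/3 set g(ξ) = (ξ - (-4/3))^3*f(ξ) = (-ξ - 17/10)/(ξ - 4).
Order-3 pole: residue = g''(a)/2; g''(-4/3) = 1539/20480, so the residue is 1539/40960.
At the order-1 pole 4 set g(ξ) = (ξ - (4))*f(ξ) = (-ξ - 17/10)/(ξ + 4/3)**3.
Simple pole: residue = g(a) at a = 4, which is -1539/40960.
List the singular points by increasing real part (a conjugate pair: the negative imaginary part first).


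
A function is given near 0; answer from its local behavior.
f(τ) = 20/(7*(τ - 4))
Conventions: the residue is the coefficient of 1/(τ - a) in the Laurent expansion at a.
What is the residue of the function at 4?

At the order-1 pole 4 set g(τ) = (τ - (4))*f(τ) = 20/7.
Simple pole: residue = g(a) at a = 4, which is 20/7.

The residue is 20/7.


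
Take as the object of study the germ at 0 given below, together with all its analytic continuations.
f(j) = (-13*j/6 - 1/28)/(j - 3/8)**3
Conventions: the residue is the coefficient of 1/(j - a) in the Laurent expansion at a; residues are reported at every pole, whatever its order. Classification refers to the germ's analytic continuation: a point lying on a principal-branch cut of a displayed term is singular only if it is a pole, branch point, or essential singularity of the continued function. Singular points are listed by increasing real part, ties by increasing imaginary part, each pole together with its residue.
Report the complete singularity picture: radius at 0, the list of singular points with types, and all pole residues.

Radius of convergence at 0: 3/8.
At 3/8: a pole of order 3; residue 0.

Denominator factor (j - 3/8)^3: pole of order 3 at 3/8, modulus 3/8.
The radius of convergence is the smallest modulus among the singular points: 3/8.
At the order-3 pole 3/8 set g(j) = (j - (3/8))^3*f(j) = -13*j/6 - 1/28.
Order-3 pole: residue = g''(a)/2; g''(3/8) = 0, so the residue is 0.


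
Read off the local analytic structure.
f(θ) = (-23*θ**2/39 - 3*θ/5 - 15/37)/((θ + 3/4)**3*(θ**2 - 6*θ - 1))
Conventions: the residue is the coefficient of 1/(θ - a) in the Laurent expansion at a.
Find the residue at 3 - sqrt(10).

The residue is 47420512/396283875 + (5528464/132094625)*sqrt(10).

The factor θ**2 - 6*θ - 1 splits as (θ - a)(θ - a') with a = 3 - sqrt(10), a' = 3 + sqrt(10). At the order-1 pole a set g(θ) = (θ - a)*f(θ) = [(-23*θ**2/39 - 3*θ/5 - 15/37)/(θ + 3/4)**3] / (θ - a').
Simple pole: residue = g(a) at a = 3 - sqrt(10), which is 47420512/396283875 + (5528464/132094625)*sqrt(10).


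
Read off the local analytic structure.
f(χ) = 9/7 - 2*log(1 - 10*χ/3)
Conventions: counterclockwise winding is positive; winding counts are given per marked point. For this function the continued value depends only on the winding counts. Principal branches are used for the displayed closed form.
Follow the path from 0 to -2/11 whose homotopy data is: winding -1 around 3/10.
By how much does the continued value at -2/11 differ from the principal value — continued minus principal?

Continued minus principal equals (4)*pi*i.

The rational part is single-valued and drops out of the difference; each branch term changes only by its own monodromy.
(-2)*log(1 - χ/(3/10)): each positive loop around 3/10 adds 2*pi*i to the log, so winding -1 contributes (-2)*(-1)*2*pi*i = (4)*pi*i.
Summing the contributions at χ = -2/11 gives (4)*pi*i.


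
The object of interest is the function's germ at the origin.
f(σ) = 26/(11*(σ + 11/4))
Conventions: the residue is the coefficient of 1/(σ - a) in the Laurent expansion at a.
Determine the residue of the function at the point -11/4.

The residue is 26/11.

At the order-1 pole -11/4 set g(σ) = (σ - (-11/4))*f(σ) = 26/11.
Simple pole: residue = g(a) at a = -11/4, which is 26/11.


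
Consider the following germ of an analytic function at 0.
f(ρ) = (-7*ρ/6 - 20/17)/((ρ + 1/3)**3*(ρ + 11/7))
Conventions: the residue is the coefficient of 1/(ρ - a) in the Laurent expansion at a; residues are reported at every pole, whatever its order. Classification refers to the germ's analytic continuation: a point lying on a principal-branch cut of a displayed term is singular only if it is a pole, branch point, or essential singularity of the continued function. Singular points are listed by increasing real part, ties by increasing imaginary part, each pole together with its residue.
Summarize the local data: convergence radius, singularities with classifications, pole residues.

Denominator factor (ρ + 1/3)^3: pole of order 3 at -1/3, modulus 1/3.
Denominator factor (ρ + 11/7): pole of order 1 at -11/7, modulus 11/7.
The radius of convergence is the smallest modulus among the singular points: 1/3.
At the order-1 pole -11/7 set g(ρ) = (ρ - (-11/7))*f(ρ) = (-7*ρ/6 - 20/17)/(ρ + 1/3)**3.
Simple pole: residue = g(a) at a = -11/7, which is -206829/597584.
At the order-3 pole -1/3 set g(ρ) = (ρ - (-1/3))^3*f(ρ) = (-7*ρ/6 - 20/17)/(ρ + 11/7).
Order-3 pole: residue = g''(a)/2; g''(-1/3) = 206829/298792, so the residue is 206829/597584.
List the singular points by increasing real part (a conjugate pair: the negative imaginary part first).

Radius of convergence at 0: 1/3.
At -11/7: a pole of order 1; residue -206829/597584.
At -1/3: a pole of order 3; residue 206829/597584.


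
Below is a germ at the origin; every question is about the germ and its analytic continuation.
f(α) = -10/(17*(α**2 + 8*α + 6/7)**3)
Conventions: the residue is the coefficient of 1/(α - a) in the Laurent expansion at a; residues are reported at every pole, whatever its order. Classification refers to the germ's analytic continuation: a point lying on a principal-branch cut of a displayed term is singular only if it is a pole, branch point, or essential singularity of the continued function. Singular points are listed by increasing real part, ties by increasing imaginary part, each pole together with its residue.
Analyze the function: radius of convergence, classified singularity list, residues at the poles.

Radius of convergence at 0: 4 - (1/7)*sqrt(742).
At -4 - (1/7)*sqrt(742): a pole of order 3; residue (735/161978176)*sqrt(742).
At -4 + (1/7)*sqrt(742): a pole of order 3; residue -(735/161978176)*sqrt(742).

Denominator factor (α**2 + 8*α + 6/7)^3: discriminant 424/7, real irrational roots -4 + (1/7)*sqrt(742) and -4 - (1/7)*sqrt(742); poles of order 3, moduli 4 - (1/7)*sqrt(742) and 4 + (1/7)*sqrt(742).
The radius of convergence is the smallest modulus among the singular points: 4 - (1/7)*sqrt(742).
The factor α**2 + 8*α + 6/7 splits as (α - a)(α - a') with a = -4 - (1/7)*sqrt(742), a' = -4 + (1/7)*sqrt(742). At the order-3 pole a set g(α) = (α - a)^3*f(α) = [-10/17] / (α - a')^3.
Order-3 pole: residue = g''(a)/2; g''(-4 - (1/7)*sqrt(742)) = (735/80989088)*sqrt(742), so the residue is (735/161978176)*sqrt(742).
The factor α**2 + 8*α + 6/7 splits as (α - a)(α - a') with a = -4 + (1/7)*sqrt(742), a' = -4 - (1/7)*sqrt(742). At the order-3 pole a set g(α) = (α - a)^3*f(α) = [-10/17] / (α - a')^3.
Order-3 pole: residue = g''(a)/2; g''(-4 + (1/7)*sqrt(742)) = -(735/80989088)*sqrt(742), so the residue is -(735/161978176)*sqrt(742).
List the singular points by increasing real part (a conjugate pair: the negative imaginary part first).


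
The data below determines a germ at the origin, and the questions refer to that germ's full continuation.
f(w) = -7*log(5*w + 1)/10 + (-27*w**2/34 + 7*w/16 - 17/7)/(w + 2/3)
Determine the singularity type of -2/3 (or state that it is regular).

The denominator factor w + 2/3 vanishes at -2/3 and appears to the power 1; the numerator there equals -8777/2856, nonzero, and no other factor vanishes.
The branch terms are analytic at this point.
Hence a pole whose order is the multiplicity, 1.

The point is a pole of order 1.


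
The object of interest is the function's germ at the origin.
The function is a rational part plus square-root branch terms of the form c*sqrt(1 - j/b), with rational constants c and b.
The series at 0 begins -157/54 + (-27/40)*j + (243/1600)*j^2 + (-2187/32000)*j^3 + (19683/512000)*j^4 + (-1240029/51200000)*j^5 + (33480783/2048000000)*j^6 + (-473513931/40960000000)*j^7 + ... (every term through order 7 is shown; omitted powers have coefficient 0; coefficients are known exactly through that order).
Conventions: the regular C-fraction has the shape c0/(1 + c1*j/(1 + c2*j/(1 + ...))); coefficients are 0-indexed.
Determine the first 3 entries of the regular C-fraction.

Taylor coefficients (read off): a_0 = -157/54, a_1 = -27/40, a_2 = 243/1600.
c0 = a_0 = -157/54. Peel one level at a time: if S = 1 + c*j/S' with S'(0) = 1, then c is the j-coefficient of S and S' = c*j/(S - 1).
S_1 = c0/f = 1 + (-729/3140)*j + (2092959/19719200)*j^2 + ...; c1 = -729/3140.
S_2 = c1*j/(S_1 - 1) = 1 + (2871/6280)*j + ...; c2 = 2871/6280.

The regular C-fraction coefficients are [-157/54, -729/3140, 2871/6280].


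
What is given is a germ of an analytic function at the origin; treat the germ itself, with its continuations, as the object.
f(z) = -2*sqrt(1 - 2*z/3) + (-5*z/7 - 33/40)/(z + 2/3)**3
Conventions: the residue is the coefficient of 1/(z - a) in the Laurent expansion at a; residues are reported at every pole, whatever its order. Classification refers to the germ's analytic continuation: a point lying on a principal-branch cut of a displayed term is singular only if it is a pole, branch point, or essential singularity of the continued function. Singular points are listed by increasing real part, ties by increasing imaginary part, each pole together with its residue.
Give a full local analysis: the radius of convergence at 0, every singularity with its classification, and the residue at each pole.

Radius of convergence at 0: 2/3.
At -2/3: a pole of order 3; residue 0.
At 3/2: an algebraic (square-root) branch point.

Denominator factor (z + 2/3)^3: pole of order 3 at -2/3, modulus 2/3.
Branch term (-2)*sqrt(1 - z/(3/2)): its argument vanishes at z = 3/2, a square-root branch point, modulus 3/2.
The radius of convergence is the smallest modulus among the singular points: 2/3.
The branch term is analytic at -2/3 and contributes nothing to the residue; only the rational part matters.
At the order-3 pole -2/3 set g(z) = (z - (-2/3))^3*(rational part) = -5*z/7 - 33/40.
Order-3 pole: residue = g''(a)/2; g''(-2/3) = 0, so the residue is 0.
List the singular points by increasing real part (a conjugate pair: the negative imaginary part first).


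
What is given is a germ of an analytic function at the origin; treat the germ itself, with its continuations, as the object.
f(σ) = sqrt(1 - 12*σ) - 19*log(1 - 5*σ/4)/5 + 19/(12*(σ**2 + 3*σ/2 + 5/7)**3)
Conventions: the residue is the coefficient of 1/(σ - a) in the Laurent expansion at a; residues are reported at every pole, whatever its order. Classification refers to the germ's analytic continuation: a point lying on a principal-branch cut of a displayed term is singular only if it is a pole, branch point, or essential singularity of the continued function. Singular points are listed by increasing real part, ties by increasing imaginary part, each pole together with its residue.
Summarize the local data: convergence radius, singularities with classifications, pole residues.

Radius of convergence at 0: 1/12.
At (-3/4) - ((1/28)*sqrt(119))*i: a pole of order 3; residue ((14896/4913)*sqrt(119))*i.
At (-3/4) + ((1/28)*sqrt(119))*i: a pole of order 3; residue -((14896/4913)*sqrt(119))*i.
At 1/12: an algebraic (square-root) branch point.
At 4/5: a logarithmic branch point.

Denominator factor (σ**2 + 3*σ/2 + 5/7)^3: discriminant -17/28, complex-conjugate roots (-3/4) + ((1/28)*sqrt(119))*i and (-3/4) - ((1/28)*sqrt(119))*i; poles of order 3, moduli (1/7)*sqrt(35) and (1/7)*sqrt(35).
Branch term (-19/5)*log(1 - σ/(4/5)): its argument vanishes at σ = 4/5, a logarithmic branch point, modulus 4/5.
Branch term (1)*sqrt(1 - σ/(1/12)): its argument vanishes at σ = 1/12, a square-root branch point, modulus 1/12.
The radius of convergence is the smallest modulus among the singular points: 1/12.
The branch terms are analytic at (-3/4) - ((1/28)*sqrt(119))*i and contribute nothing to the residue; only the rational part matters.
The factor σ**2 + 3*σ/2 + 5/7 splits as (σ - a)(σ - a') with a = (-3/4) - ((1/28)*sqrt(119))*i, a' = (-3/4) + ((1/28)*sqrt(119))*i. At the order-3 pole a set g(σ) = (σ - a)^3*(rational part) = [19/12] / (σ - a')^3.
Order-3 pole: residue = g''(a)/2; g''((-3/4) - ((1/28)*sqrt(119))*i) = ((29792/4913)*sqrt(119))*i, so the residue is ((14896/4913)*sqrt(119))*i.
The branch terms are analytic at (-3/4) + ((1/28)*sqrt(119))*i and contribute nothing to the residue; only the rational part matters.
The factor σ**2 + 3*σ/2 + 5/7 splits as (σ - a)(σ - a') with a = (-3/4) + ((1/28)*sqrt(119))*i, a' = (-3/4) - ((1/28)*sqrt(119))*i. At the order-3 pole a set g(σ) = (σ - a)^3*(rational part) = [19/12] / (σ - a')^3.
Order-3 pole: residue = g''(a)/2; g''((-3/4) + ((1/28)*sqrt(119))*i) = -((29792/4913)*sqrt(119))*i, so the residue is -((14896/4913)*sqrt(119))*i.
List the singular points by increasing real part (a conjugate pair: the negative imaginary part first).
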